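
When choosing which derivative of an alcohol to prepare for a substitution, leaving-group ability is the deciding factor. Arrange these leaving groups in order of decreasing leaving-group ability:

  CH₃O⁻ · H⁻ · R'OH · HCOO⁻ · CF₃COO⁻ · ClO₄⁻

A good leaving group is a weak base: the lower the pKₐ of its conjugate acid, the more readily it departs.
ClO₄⁻: pKₐ(HClO₄) ≈ -10 — extremely weak base; rarely used for safety reasons
R'OH: pKₐ(R'OH₂⁺) ≈ -2.4 — neutral; leaves from a protonated ether (an oxonium ion, R–O(H)R'⁺)
CF₃COO⁻: pKₐ(CF₃COOH) ≈ 0.2 — strongly electron-withdrawing CF₃ stabilises the carboxylate
HCOO⁻: pKₐ(HCOOH) ≈ 3.8
CH₃O⁻: pKₐ(CH₃OH) ≈ 15.5 — strong base; alkoxides do not leave unassisted
H⁻: pKₐ(H₂) ≈ 36

ClO₄⁻ > R'OH > CF₃COO⁻ > HCOO⁻ > CH₃O⁻ > H⁻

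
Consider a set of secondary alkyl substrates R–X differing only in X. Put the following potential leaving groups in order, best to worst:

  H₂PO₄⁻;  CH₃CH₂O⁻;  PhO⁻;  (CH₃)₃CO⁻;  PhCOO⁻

Rank by basicity of the departing species: weakest base leaves most easily.
H₂PO₄⁻: pKₐ(H₃PO₄) ≈ 2.1
PhCOO⁻: pKₐ(C₆H₅COOH) ≈ 4.2
PhO⁻: pKₐ(C₆H₅OH (phenol)) ≈ 10
CH₃CH₂O⁻: pKₐ(CH₃CH₂OH) ≈ 16 — strong base; alkoxides do not leave unassisted
(CH₃)₃CO⁻: pKₐ(t-BuOH) ≈ 18

H₂PO₄⁻ > PhCOO⁻ > PhO⁻ > CH₃CH₂O⁻ > (CH₃)₃CO⁻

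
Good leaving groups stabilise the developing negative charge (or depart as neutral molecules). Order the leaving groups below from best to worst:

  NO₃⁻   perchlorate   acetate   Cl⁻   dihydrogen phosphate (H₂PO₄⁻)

perchlorate > Cl⁻ > NO₃⁻ > dihydrogen phosphate (H₂PO₄⁻) > acetate

perchlorate: pKₐ(HClO₄) ≈ -10
Cl⁻: pKₐ(HCl) ≈ -7 — moderately weak base
NO₃⁻: pKₐ(HNO₃) ≈ -1.3
dihydrogen phosphate (H₂PO₄⁻): pKₐ(H₃PO₄) ≈ 2.1
acetate: pKₐ(CH₃COOH) ≈ 4.8 — resonance-stabilised but still a weak base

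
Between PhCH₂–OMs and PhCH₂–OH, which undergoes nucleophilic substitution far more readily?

From PhCH₂–OH the departing group would be OH⁻ (pKₐ(H₂O) ≈ 15.7). Strong base; essentially never leaves without prior activation.
From PhCH₂–OMs the leaving group is OMs⁻ (pKₐ(CH₃SO₃H (MsOH)) ≈ -1.9). Resonance-delocalised alkanesulfonate.
(In practice PhCH₂–OMs is made from PhCH₂–OH by treatment with MsCl / Et₃N, converting the hydroxyl into a mesylate.)

PhCH₂–OMs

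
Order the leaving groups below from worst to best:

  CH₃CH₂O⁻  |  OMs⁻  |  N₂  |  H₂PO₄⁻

A good leaving group is a weak base: the lower the pKₐ of its conjugate acid, the more readily it departs.
N₂: no meaningful conjugate acid; N₂ departs as an exceptionally stable neutral molecule
OMs⁻: pKₐ(CH₃SO₃H (MsOH)) ≈ -1.9 — resonance-delocalised alkanesulfonate
H₂PO₄⁻: pKₐ(H₃PO₄) ≈ 2.1 — moderate base; biological leaving group after further activation
CH₃CH₂O⁻: pKₐ(CH₃CH₂OH) ≈ 16 — strong base; alkoxides do not leave unassisted
Reversing gives the worst-to-best order requested.

CH₃CH₂O⁻ < H₂PO₄⁻ < OMs⁻ < N₂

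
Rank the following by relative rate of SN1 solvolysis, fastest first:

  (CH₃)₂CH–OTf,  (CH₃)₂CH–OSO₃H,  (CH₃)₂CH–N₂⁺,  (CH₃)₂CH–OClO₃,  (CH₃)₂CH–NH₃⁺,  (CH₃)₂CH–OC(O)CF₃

(CH₃)₂CH–N₂⁺ > (CH₃)₂CH–OTf > (CH₃)₂CH–OClO₃ > (CH₃)₂CH–OSO₃H > (CH₃)₂CH–OC(O)CF₃ > (CH₃)₂CH–NH₃⁺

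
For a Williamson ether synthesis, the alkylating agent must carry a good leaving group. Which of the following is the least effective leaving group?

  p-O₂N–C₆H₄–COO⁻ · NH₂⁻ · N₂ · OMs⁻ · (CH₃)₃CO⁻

NH₂⁻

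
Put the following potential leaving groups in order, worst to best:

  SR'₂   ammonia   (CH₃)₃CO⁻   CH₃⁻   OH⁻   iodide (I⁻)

A good leaving group is a weak base: the lower the pKₐ of its conjugate acid, the more readily it departs.
iodide (I⁻): pKₐ(HI) ≈ -10 — large, highly polarisable; very weak base
SR'₂: pKₐ(R'₂SH⁺) ≈ -7 — neutral; leaves from a sulfonium salt (R–SR'₂⁺)
ammonia: pKₐ(NH₄⁺) ≈ 9.2
OH⁻: pKₐ(H₂O) ≈ 15.7 — strong base; essentially never leaves without prior activation
(CH₃)₃CO⁻: pKₐ(t-BuOH) ≈ 18
CH₃⁻: pKₐ(CH₄) ≈ 48 — unstabilised carbanion; the worst conceivable leaving group
Reversing gives the worst-to-best order requested.

CH₃⁻ < (CH₃)₃CO⁻ < OH⁻ < ammonia < SR'₂ < iodide (I⁻)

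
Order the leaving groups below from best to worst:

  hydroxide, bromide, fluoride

bromide > fluoride > hydroxide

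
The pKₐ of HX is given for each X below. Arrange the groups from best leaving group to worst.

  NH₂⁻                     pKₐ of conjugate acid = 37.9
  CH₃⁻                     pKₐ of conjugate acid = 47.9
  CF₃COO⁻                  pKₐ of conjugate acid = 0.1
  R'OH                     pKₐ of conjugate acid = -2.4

Lower conjugate-acid pKₐ ⇒ weaker base ⇒ better leaving group.
Sorting by the given values: R'OH (-2.4), CF₃COO⁻ (0.1), NH₂⁻ (37.9), CH₃⁻ (47.9).

R'OH > CF₃COO⁻ > NH₂⁻ > CH₃⁻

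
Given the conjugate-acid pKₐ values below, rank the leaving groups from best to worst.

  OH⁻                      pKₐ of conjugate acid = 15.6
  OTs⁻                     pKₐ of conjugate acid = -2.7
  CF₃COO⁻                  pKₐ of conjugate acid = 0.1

Lower conjugate-acid pKₐ ⇒ weaker base ⇒ better leaving group.
Sorting by the given values: OTs⁻ (-2.7), CF₃COO⁻ (0.1), OH⁻ (15.6).

OTs⁻ > CF₃COO⁻ > OH⁻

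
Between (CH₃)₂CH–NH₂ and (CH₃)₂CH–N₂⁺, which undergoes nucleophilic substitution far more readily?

From (CH₃)₂CH–NH₂ the departing group would be NH₂⁻ (pKₐ(NH₃) ≈ 38). Extremely strong base; never a leaving group.
From (CH₃)₂CH–N₂⁺ the leaving group is N₂ (no meaningful conjugate acid; N₂ departs as an exceptionally stable neutral molecule).
(In practice (CH₃)₂CH–N₂⁺ is made from (CH₃)₂CH–NH₂ by diazotisation (NaNO₂ / HCl, 0 °C), generating a diazonium salt that expels N₂.)

(CH₃)₂CH–N₂⁺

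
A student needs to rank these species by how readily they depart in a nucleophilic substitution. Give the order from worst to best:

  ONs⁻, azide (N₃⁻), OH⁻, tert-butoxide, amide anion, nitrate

amide anion < tert-butoxide < OH⁻ < azide (N₃⁻) < nitrate < ONs⁻

A good leaving group is a weak base: the lower the pKₐ of its conjugate acid, the more readily it departs.
ONs⁻: pKₐ(p-O₂NC₆H₄SO₃H) ≈ -3.5
nitrate: pKₐ(HNO₃) ≈ -1.3
azide (N₃⁻): pKₐ(HN₃) ≈ 4.7
OH⁻: pKₐ(H₂O) ≈ 15.7
tert-butoxide: pKₐ(t-BuOH) ≈ 18
amide anion: pKₐ(NH₃) ≈ 38
Listed from poorest to best leaving group as asked.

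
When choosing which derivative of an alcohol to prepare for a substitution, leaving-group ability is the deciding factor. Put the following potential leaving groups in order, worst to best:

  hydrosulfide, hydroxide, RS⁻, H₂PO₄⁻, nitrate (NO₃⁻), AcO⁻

Leaving-group ability tracks the stability of the departed species; conjugate-acid pKₐ is the usual yardstick (lower pKₐ → better LG).
nitrate (NO₃⁻): pKₐ(HNO₃) ≈ -1.3 — resonance-delocalised over three oxygens
H₂PO₄⁻: pKₐ(H₃PO₄) ≈ 2.1 — moderate base; biological leaving group after further activation
AcO⁻: pKₐ(CH₃COOH) ≈ 4.8
hydrosulfide: pKₐ(H₂S) ≈ 7 — larger and more polarisable than the oxygen analogue
RS⁻: pKₐ(RSH (a thiol)) ≈ 10.5 — moderately basic; rarely leaves without activation
hydroxide: pKₐ(H₂O) ≈ 15.7
Reversing gives the worst-to-best order requested.

hydroxide < RS⁻ < hydrosulfide < AcO⁻ < H₂PO₄⁻ < nitrate (NO₃⁻)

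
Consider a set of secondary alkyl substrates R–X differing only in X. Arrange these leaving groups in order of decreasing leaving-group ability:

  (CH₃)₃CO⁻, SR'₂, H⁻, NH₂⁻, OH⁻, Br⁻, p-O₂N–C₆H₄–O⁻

Leaving-group ability tracks the stability of the departed species; conjugate-acid pKₐ is the usual yardstick (lower pKₐ → better LG).
Br⁻: pKₐ(HBr) ≈ -9
SR'₂: pKₐ(R'₂SH⁺) ≈ -7
p-O₂N–C₆H₄–O⁻: pKₐ(p-nitrophenol) ≈ 7.2
OH⁻: pKₐ(H₂O) ≈ 15.7
(CH₃)₃CO⁻: pKₐ(t-BuOH) ≈ 18
H⁻: pKₐ(H₂) ≈ 36
NH₂⁻: pKₐ(NH₃) ≈ 38

Br⁻ > SR'₂ > p-O₂N–C₆H₄–O⁻ > OH⁻ > (CH₃)₃CO⁻ > H⁻ > NH₂⁻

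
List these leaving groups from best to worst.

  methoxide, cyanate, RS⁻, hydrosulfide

cyanate > hydrosulfide > RS⁻ > methoxide

cyanate: pKₐ(HOCN) ≈ 3.5
hydrosulfide: pKₐ(H₂S) ≈ 7
RS⁻: pKₐ(RSH (a thiol)) ≈ 10.5
methoxide: pKₐ(CH₃OH) ≈ 15.5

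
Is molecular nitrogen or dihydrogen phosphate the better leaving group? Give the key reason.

molecular nitrogen

molecular nitrogen is the better leaving group.
N₂ is the ultimate leaving group — it departs as an exceptionally stable neutral molecule, whereas dihydrogen phosphate (pKₐ(H₃PO₄) ≈ 2.1) is far more basic.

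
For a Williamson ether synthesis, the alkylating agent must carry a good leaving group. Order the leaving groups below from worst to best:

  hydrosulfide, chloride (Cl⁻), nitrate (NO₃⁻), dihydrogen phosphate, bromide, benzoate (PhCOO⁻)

hydrosulfide < benzoate (PhCOO⁻) < dihydrogen phosphate < nitrate (NO₃⁻) < chloride (Cl⁻) < bromide

Rank by basicity of the departing species: weakest base leaves most easily.
bromide: pKₐ(HBr) ≈ -9
chloride (Cl⁻): pKₐ(HCl) ≈ -7
nitrate (NO₃⁻): pKₐ(HNO₃) ≈ -1.3
dihydrogen phosphate: pKₐ(H₃PO₄) ≈ 2.1
benzoate (PhCOO⁻): pKₐ(C₆H₅COOH) ≈ 4.2
hydrosulfide: pKₐ(H₂S) ≈ 7
The question asks for worst first, so the sequence is read in increasing leaving-group ability.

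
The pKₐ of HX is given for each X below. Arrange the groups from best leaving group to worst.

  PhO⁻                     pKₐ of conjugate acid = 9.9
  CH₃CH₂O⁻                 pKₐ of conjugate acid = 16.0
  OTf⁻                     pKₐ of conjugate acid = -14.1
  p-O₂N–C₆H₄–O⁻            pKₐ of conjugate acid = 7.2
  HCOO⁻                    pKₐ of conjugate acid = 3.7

OTf⁻ > HCOO⁻ > p-O₂N–C₆H₄–O⁻ > PhO⁻ > CH₃CH₂O⁻

Lower conjugate-acid pKₐ ⇒ weaker base ⇒ better leaving group.
Sorting by the given values: OTf⁻ (-14.1), HCOO⁻ (3.7), p-O₂N–C₆H₄–O⁻ (7.2), PhO⁻ (9.9), CH₃CH₂O⁻ (16.0).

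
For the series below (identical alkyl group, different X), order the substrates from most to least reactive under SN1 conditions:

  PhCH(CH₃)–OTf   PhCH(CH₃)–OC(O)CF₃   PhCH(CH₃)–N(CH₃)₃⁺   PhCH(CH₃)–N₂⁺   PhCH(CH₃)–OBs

The skeletons are identical, so relative rate is governed entirely by leaving-group ability.
Leaving-group ability tracks the stability of the departed species; conjugate-acid pKₐ is the usual yardstick (lower pKₐ → better LG).
PhCH(CH₃)–N₂⁺ loses N₂: no meaningful conjugate acid; N₂ departs as an exceptionally stable neutral molecule
PhCH(CH₃)–OTf loses OTf⁻: pKₐ(CF₃SO₃H (triflic acid)) ≈ -14
PhCH(CH₃)–OBs loses OBs⁻: pKₐ(p-BrC₆H₄SO₃H) ≈ -2.8
PhCH(CH₃)–OC(O)CF₃ loses CF₃COO⁻: pKₐ(CF₃COOH) ≈ 0.2
PhCH(CH₃)–N(CH₃)₃⁺ loses NR'₃: pKₐ(R'₃NH⁺) ≈ 10.7

PhCH(CH₃)–N₂⁺ > PhCH(CH₃)–OTf > PhCH(CH₃)–OBs > PhCH(CH₃)–OC(O)CF₃ > PhCH(CH₃)–N(CH₃)₃⁺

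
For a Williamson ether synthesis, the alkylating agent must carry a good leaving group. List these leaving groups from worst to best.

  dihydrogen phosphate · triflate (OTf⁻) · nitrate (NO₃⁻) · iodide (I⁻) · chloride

dihydrogen phosphate < nitrate (NO₃⁻) < chloride < iodide (I⁻) < triflate (OTf⁻)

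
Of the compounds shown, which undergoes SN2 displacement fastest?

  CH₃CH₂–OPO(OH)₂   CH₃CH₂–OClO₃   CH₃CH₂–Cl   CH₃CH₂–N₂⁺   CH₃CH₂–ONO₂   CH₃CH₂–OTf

Identical carbon frameworks mean the comparison reduces to leaving-group quality.
A good leaving group is a weak base: the lower the pKₐ of its conjugate acid, the more readily it departs.
CH₃CH₂–N₂⁺ loses N₂: no meaningful conjugate acid; N₂ departs as an exceptionally stable neutral molecule
CH₃CH₂–OTf loses OTf⁻: pKₐ(CF₃SO₃H (triflic acid)) ≈ -14
CH₃CH₂–OClO₃ loses ClO₄⁻: pKₐ(HClO₄) ≈ -10
CH₃CH₂–Cl loses Cl⁻: pKₐ(HCl) ≈ -7
CH₃CH₂–ONO₂ loses NO₃⁻: pKₐ(HNO₃) ≈ -1.3
CH₃CH₂–OPO(OH)₂ loses H₂PO₄⁻: pKₐ(H₃PO₄) ≈ 2.1

CH₃CH₂–N₂⁺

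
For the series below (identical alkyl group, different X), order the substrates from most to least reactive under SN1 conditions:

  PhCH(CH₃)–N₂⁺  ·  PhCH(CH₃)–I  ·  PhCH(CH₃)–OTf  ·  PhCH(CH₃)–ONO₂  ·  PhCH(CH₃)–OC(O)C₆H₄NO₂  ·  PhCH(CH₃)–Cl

Same R in every case — rank the leaving groups.
Rank by basicity of the departing species: weakest base leaves most easily.
PhCH(CH₃)–N₂⁺ loses N₂: no meaningful conjugate acid; N₂ departs as an exceptionally stable neutral molecule
PhCH(CH₃)–OTf loses OTf⁻: pKₐ(CF₃SO₃H (triflic acid)) ≈ -14
PhCH(CH₃)–I loses I⁻: pKₐ(HI) ≈ -10
PhCH(CH₃)–Cl loses Cl⁻: pKₐ(HCl) ≈ -7
PhCH(CH₃)–ONO₂ loses NO₃⁻: pKₐ(HNO₃) ≈ -1.3
PhCH(CH₃)–OC(O)C₆H₄NO₂ loses p-O₂N–C₆H₄–COO⁻: pKₐ(p-nitrobenzoic acid) ≈ 3.4

PhCH(CH₃)–N₂⁺ > PhCH(CH₃)–OTf > PhCH(CH₃)–I > PhCH(CH₃)–Cl > PhCH(CH₃)–ONO₂ > PhCH(CH₃)–OC(O)C₆H₄NO₂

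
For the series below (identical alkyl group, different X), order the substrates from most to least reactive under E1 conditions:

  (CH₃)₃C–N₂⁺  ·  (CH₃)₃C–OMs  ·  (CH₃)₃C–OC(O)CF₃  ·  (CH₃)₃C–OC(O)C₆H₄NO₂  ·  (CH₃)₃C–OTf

(CH₃)₃C–N₂⁺ > (CH₃)₃C–OTf > (CH₃)₃C–OMs > (CH₃)₃C–OC(O)CF₃ > (CH₃)₃C–OC(O)C₆H₄NO₂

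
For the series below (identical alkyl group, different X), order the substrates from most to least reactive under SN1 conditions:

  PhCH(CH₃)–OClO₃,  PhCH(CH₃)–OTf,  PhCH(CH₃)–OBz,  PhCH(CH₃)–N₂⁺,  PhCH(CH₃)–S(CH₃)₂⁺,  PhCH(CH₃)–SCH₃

The skeletons are identical, so relative rate is governed entirely by leaving-group ability.
The more stable X⁻ (or X) is on its own — i.e. the weaker a base it is — the better a leaving group it makes.
PhCH(CH₃)–N₂⁺ loses N₂: no meaningful conjugate acid; N₂ departs as an exceptionally stable neutral molecule
PhCH(CH₃)–OTf loses OTf⁻: pKₐ(CF₃SO₃H (triflic acid)) ≈ -14
PhCH(CH₃)–OClO₃ loses ClO₄⁻: pKₐ(HClO₄) ≈ -10
PhCH(CH₃)–S(CH₃)₂⁺ loses SR'₂: pKₐ(R'₂SH⁺) ≈ -7
PhCH(CH₃)–OBz loses PhCOO⁻: pKₐ(C₆H₅COOH) ≈ 4.2
PhCH(CH₃)–SCH₃ loses RS⁻: pKₐ(RSH (a thiol)) ≈ 10.5

PhCH(CH₃)–N₂⁺ > PhCH(CH₃)–OTf > PhCH(CH₃)–OClO₃ > PhCH(CH₃)–S(CH₃)₂⁺ > PhCH(CH₃)–OBz > PhCH(CH₃)–SCH₃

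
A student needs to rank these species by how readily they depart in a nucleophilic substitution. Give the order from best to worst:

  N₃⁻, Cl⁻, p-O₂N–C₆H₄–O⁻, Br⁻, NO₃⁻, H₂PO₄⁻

Br⁻: pKₐ(HBr) ≈ -9 — weak base; good leaving group
Cl⁻: pKₐ(HCl) ≈ -7 — moderately weak base
NO₃⁻: pKₐ(HNO₃) ≈ -1.3 — resonance-delocalised over three oxygens
H₂PO₄⁻: pKₐ(H₃PO₄) ≈ 2.1
N₃⁻: pKₐ(HN₃) ≈ 4.7 — linear, resonance-stabilised
p-O₂N–C₆H₄–O⁻: pKₐ(p-nitrophenol) ≈ 7.2 — nitro group delocalises the charge; the classic chromogenic LG

Br⁻ > Cl⁻ > NO₃⁻ > H₂PO₄⁻ > N₃⁻ > p-O₂N–C₆H₄–O⁻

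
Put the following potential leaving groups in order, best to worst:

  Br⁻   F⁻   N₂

N₂ > Br⁻ > F⁻

The more stable X⁻ (or X) is on its own — i.e. the weaker a base it is — the better a leaving group it makes.
N₂: no meaningful conjugate acid; N₂ departs as an exceptionally stable neutral molecule
Br⁻: pKₐ(HBr) ≈ -9
F⁻: pKₐ(HF) ≈ 3.2 — small and strongly basic; the poor halide leaving group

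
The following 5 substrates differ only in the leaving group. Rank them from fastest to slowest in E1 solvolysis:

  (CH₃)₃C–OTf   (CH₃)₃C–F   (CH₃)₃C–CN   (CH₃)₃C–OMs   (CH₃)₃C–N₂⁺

Identical carbon frameworks mean the comparison reduces to leaving-group quality.
A good leaving group is a weak base: the lower the pKₐ of its conjugate acid, the more readily it departs.
(CH₃)₃C–N₂⁺ loses N₂: no meaningful conjugate acid; N₂ departs as an exceptionally stable neutral molecule
(CH₃)₃C–OTf loses OTf⁻: pKₐ(CF₃SO₃H (triflic acid)) ≈ -14
(CH₃)₃C–OMs loses OMs⁻: pKₐ(CH₃SO₃H (MsOH)) ≈ -1.9
(CH₃)₃C–F loses F⁻: pKₐ(HF) ≈ 3.2
(CH₃)₃C–CN loses CN⁻: pKₐ(HCN) ≈ 9.2

(CH₃)₃C–N₂⁺ > (CH₃)₃C–OTf > (CH₃)₃C–OMs > (CH₃)₃C–F > (CH₃)₃C–CN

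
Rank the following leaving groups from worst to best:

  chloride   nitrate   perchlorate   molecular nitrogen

The more stable X⁻ (or X) is on its own — i.e. the weaker a base it is — the better a leaving group it makes.
molecular nitrogen: no meaningful conjugate acid; N₂ departs as an exceptionally stable neutral molecule
perchlorate: pKₐ(HClO₄) ≈ -10 — extremely weak base; rarely used for safety reasons
chloride: pKₐ(HCl) ≈ -7
nitrate: pKₐ(HNO₃) ≈ -1.3
Listed from poorest to best leaving group as asked.

nitrate < chloride < perchlorate < molecular nitrogen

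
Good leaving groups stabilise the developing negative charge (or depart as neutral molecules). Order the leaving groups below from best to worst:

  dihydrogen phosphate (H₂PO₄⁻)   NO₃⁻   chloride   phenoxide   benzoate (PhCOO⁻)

chloride > NO₃⁻ > dihydrogen phosphate (H₂PO₄⁻) > benzoate (PhCOO⁻) > phenoxide

Leaving-group ability tracks the stability of the departed species; conjugate-acid pKₐ is the usual yardstick (lower pKₐ → better LG).
chloride: pKₐ(HCl) ≈ -7
NO₃⁻: pKₐ(HNO₃) ≈ -1.3
dihydrogen phosphate (H₂PO₄⁻): pKₐ(H₃PO₄) ≈ 2.1
benzoate (PhCOO⁻): pKₐ(C₆H₅COOH) ≈ 4.2
phenoxide: pKₐ(C₆H₅OH (phenol)) ≈ 10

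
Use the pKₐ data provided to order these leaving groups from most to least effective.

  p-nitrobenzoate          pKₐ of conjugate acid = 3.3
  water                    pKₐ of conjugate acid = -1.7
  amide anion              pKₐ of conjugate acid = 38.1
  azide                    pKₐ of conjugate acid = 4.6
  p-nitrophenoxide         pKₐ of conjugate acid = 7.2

Lower conjugate-acid pKₐ ⇒ weaker base ⇒ better leaving group.
Sorting by the given values: water (-1.7), p-nitrobenzoate (3.3), azide (4.6), p-nitrophenoxide (7.2), amide anion (38.1).

water > p-nitrobenzoate > azide > p-nitrophenoxide > amide anion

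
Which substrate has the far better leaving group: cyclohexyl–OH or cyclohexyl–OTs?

From cyclohexyl–OH the departing group would be OH⁻ (pKₐ(H₂O) ≈ 15.7). Strong base; essentially never leaves without prior activation.
From cyclohexyl–OTs the leaving group is OTs⁻ (pKₐ(p-CH₃C₆H₄SO₃H (TsOH)) ≈ -2.8). Resonance-delocalised arenesulfonate.
(In practice cyclohexyl–OTs is made from cyclohexyl–OH by treatment with TsCl / pyridine, converting the hydroxyl into a tosylate.)

cyclohexyl–OTs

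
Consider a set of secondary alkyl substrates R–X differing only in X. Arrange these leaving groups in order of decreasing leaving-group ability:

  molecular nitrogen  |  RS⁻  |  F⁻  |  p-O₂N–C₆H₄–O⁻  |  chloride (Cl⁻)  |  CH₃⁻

A good leaving group is a weak base: the lower the pKₐ of its conjugate acid, the more readily it departs.
molecular nitrogen: no meaningful conjugate acid; N₂ departs as an exceptionally stable neutral molecule
chloride (Cl⁻): pKₐ(HCl) ≈ -7
F⁻: pKₐ(HF) ≈ 3.2
p-O₂N–C₆H₄–O⁻: pKₐ(p-nitrophenol) ≈ 7.2
RS⁻: pKₐ(RSH (a thiol)) ≈ 10.5
CH₃⁻: pKₐ(CH₄) ≈ 48

molecular nitrogen > chloride (Cl⁻) > F⁻ > p-O₂N–C₆H₄–O⁻ > RS⁻ > CH₃⁻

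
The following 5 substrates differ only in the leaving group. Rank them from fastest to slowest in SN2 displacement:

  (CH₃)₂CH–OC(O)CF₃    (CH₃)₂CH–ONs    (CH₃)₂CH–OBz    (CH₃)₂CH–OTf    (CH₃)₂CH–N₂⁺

Identical carbon frameworks mean the comparison reduces to leaving-group quality.
A good leaving group is a weak base: the lower the pKₐ of its conjugate acid, the more readily it departs.
(CH₃)₂CH–N₂⁺ loses N₂: no meaningful conjugate acid; N₂ departs as an exceptionally stable neutral molecule
(CH₃)₂CH–OTf loses OTf⁻: pKₐ(CF₃SO₃H (triflic acid)) ≈ -14
(CH₃)₂CH–ONs loses ONs⁻: pKₐ(p-O₂NC₆H₄SO₃H) ≈ -3.5
(CH₃)₂CH–OC(O)CF₃ loses CF₃COO⁻: pKₐ(CF₃COOH) ≈ 0.2
(CH₃)₂CH–OBz loses PhCOO⁻: pKₐ(C₆H₅COOH) ≈ 4.2

(CH₃)₂CH–N₂⁺ > (CH₃)₂CH–OTf > (CH₃)₂CH–ONs > (CH₃)₂CH–OC(O)CF₃ > (CH₃)₂CH–OBz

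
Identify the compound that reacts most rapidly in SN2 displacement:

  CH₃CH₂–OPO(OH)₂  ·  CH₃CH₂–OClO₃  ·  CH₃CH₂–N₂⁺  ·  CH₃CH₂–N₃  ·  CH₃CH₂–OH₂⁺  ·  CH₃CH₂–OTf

CH₃CH₂–N₂⁺

With the same alkyl group throughout, only the leaving group differentiates the rates.
Leaving-group ability tracks the stability of the departed species; conjugate-acid pKₐ is the usual yardstick (lower pKₐ → better LG).
CH₃CH₂–N₂⁺ loses N₂: no meaningful conjugate acid; N₂ departs as an exceptionally stable neutral molecule
CH₃CH₂–OTf loses OTf⁻: pKₐ(CF₃SO₃H (triflic acid)) ≈ -14
CH₃CH₂–OClO₃ loses ClO₄⁻: pKₐ(HClO₄) ≈ -10
CH₃CH₂–OH₂⁺ loses H₂O: pKₐ(H₃O⁺) ≈ -1.7
CH₃CH₂–OPO(OH)₂ loses H₂PO₄⁻: pKₐ(H₃PO₄) ≈ 2.1
CH₃CH₂–N₃ loses N₃⁻: pKₐ(HN₃) ≈ 4.7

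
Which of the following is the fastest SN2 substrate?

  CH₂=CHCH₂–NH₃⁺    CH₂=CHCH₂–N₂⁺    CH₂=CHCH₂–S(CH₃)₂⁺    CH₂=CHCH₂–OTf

CH₂=CHCH₂–N₂⁺

With the same alkyl group throughout, only the leaving group differentiates the rates.
The more stable X⁻ (or X) is on its own — i.e. the weaker a base it is — the better a leaving group it makes.
CH₂=CHCH₂–N₂⁺ loses N₂: no meaningful conjugate acid; N₂ departs as an exceptionally stable neutral molecule
CH₂=CHCH₂–OTf loses OTf⁻: pKₐ(CF₃SO₃H (triflic acid)) ≈ -14
CH₂=CHCH₂–S(CH₃)₂⁺ loses SR'₂: pKₐ(R'₂SH⁺) ≈ -7
CH₂=CHCH₂–NH₃⁺ loses NH₃: pKₐ(NH₄⁺) ≈ 9.2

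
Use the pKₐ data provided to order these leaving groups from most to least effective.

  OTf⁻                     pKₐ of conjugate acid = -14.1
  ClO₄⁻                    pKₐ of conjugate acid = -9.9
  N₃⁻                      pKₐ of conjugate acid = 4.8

Lower conjugate-acid pKₐ ⇒ weaker base ⇒ better leaving group.
Sorting by the given values: OTf⁻ (-14.1), ClO₄⁻ (-9.9), N₃⁻ (4.8).

OTf⁻ > ClO₄⁻ > N₃⁻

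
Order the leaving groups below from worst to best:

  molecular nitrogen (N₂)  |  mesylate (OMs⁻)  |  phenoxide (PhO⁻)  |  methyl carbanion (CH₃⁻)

The more stable X⁻ (or X) is on its own — i.e. the weaker a base it is — the better a leaving group it makes.
molecular nitrogen (N₂): no meaningful conjugate acid; N₂ departs as an exceptionally stable neutral molecule
mesylate (OMs⁻): pKₐ(CH₃SO₃H (MsOH)) ≈ -1.9 — resonance-delocalised alkanesulfonate
phenoxide (PhO⁻): pKₐ(C₆H₅OH (phenol)) ≈ 10
methyl carbanion (CH₃⁻): pKₐ(CH₄) ≈ 48
Reversing gives the worst-to-best order requested.

methyl carbanion (CH₃⁻) < phenoxide (PhO⁻) < mesylate (OMs⁻) < molecular nitrogen (N₂)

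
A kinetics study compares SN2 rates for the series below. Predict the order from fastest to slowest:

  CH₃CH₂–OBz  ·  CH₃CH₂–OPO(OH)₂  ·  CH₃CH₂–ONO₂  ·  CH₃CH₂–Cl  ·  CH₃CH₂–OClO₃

CH₃CH₂–OClO₃ > CH₃CH₂–Cl > CH₃CH₂–ONO₂ > CH₃CH₂–OPO(OH)₂ > CH₃CH₂–OBz

Same R in every case — rank the leaving groups.
Leaving-group ability tracks the stability of the departed species; conjugate-acid pKₐ is the usual yardstick (lower pKₐ → better LG).
CH₃CH₂–OClO₃ loses ClO₄⁻: pKₐ(HClO₄) ≈ -10
CH₃CH₂–Cl loses Cl⁻: pKₐ(HCl) ≈ -7
CH₃CH₂–ONO₂ loses NO₃⁻: pKₐ(HNO₃) ≈ -1.3
CH₃CH₂–OPO(OH)₂ loses H₂PO₄⁻: pKₐ(H₃PO₄) ≈ 2.1
CH₃CH₂–OBz loses PhCOO⁻: pKₐ(C₆H₅COOH) ≈ 4.2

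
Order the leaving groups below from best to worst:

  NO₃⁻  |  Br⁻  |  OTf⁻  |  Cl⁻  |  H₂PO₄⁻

OTf⁻ > Br⁻ > Cl⁻ > NO₃⁻ > H₂PO₄⁻

OTf⁻: pKₐ(CF₃SO₃H (triflic acid)) ≈ -14
Br⁻: pKₐ(HBr) ≈ -9
Cl⁻: pKₐ(HCl) ≈ -7
NO₃⁻: pKₐ(HNO₃) ≈ -1.3
H₂PO₄⁻: pKₐ(H₃PO₄) ≈ 2.1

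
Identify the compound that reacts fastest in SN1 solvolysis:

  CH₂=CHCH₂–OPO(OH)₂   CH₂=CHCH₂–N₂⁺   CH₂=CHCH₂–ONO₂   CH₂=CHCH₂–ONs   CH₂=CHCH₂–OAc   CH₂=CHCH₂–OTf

CH₂=CHCH₂–N₂⁺

With the same alkyl group throughout, only the leaving group differentiates the rates.
The more stable X⁻ (or X) is on its own — i.e. the weaker a base it is — the better a leaving group it makes.
CH₂=CHCH₂–N₂⁺ loses N₂: no meaningful conjugate acid; N₂ departs as an exceptionally stable neutral molecule
CH₂=CHCH₂–OTf loses OTf⁻: pKₐ(CF₃SO₃H (triflic acid)) ≈ -14
CH₂=CHCH₂–ONs loses ONs⁻: pKₐ(p-O₂NC₆H₄SO₃H) ≈ -3.5
CH₂=CHCH₂–ONO₂ loses NO₃⁻: pKₐ(HNO₃) ≈ -1.3
CH₂=CHCH₂–OPO(OH)₂ loses H₂PO₄⁻: pKₐ(H₃PO₄) ≈ 2.1
CH₂=CHCH₂–OAc loses AcO⁻: pKₐ(CH₃COOH) ≈ 4.8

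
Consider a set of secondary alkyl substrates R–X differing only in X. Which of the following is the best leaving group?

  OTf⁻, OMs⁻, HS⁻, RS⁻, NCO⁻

OTf⁻: pKₐ(CF₃SO₃H (triflic acid)) ≈ -14
OMs⁻: pKₐ(CH₃SO₃H (MsOH)) ≈ -1.9
NCO⁻: pKₐ(HOCN) ≈ 3.5
HS⁻: pKₐ(H₂S) ≈ 7
RS⁻: pKₐ(RSH (a thiol)) ≈ 10.5

OTf⁻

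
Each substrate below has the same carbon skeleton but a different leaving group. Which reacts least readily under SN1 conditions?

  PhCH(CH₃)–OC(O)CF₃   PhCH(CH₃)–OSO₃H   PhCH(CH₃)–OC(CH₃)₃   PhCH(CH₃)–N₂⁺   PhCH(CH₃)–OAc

With the same alkyl group throughout, only the leaving group differentiates the rates.
Rank by basicity of the departing species: weakest base leaves most easily.
PhCH(CH₃)–N₂⁺ loses N₂: no meaningful conjugate acid; N₂ departs as an exceptionally stable neutral molecule
PhCH(CH₃)–OSO₃H loses HSO₄⁻: pKₐ(H₂SO₄) ≈ -3
PhCH(CH₃)–OC(O)CF₃ loses CF₃COO⁻: pKₐ(CF₃COOH) ≈ 0.2
PhCH(CH₃)–OAc loses AcO⁻: pKₐ(CH₃COOH) ≈ 4.8
PhCH(CH₃)–OC(CH₃)₃ loses (CH₃)₃CO⁻: pKₐ(t-BuOH) ≈ 18

PhCH(CH₃)–OC(CH₃)₃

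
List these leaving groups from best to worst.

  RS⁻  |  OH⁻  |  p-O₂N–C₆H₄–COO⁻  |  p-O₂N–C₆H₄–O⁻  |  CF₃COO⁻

CF₃COO⁻ > p-O₂N–C₆H₄–COO⁻ > p-O₂N–C₆H₄–O⁻ > RS⁻ > OH⁻

Rank by basicity of the departing species: weakest base leaves most easily.
CF₃COO⁻: pKₐ(CF₃COOH) ≈ 0.2
p-O₂N–C₆H₄–COO⁻: pKₐ(p-nitrobenzoic acid) ≈ 3.4
p-O₂N–C₆H₄–O⁻: pKₐ(p-nitrophenol) ≈ 7.2
RS⁻: pKₐ(RSH (a thiol)) ≈ 10.5
OH⁻: pKₐ(H₂O) ≈ 15.7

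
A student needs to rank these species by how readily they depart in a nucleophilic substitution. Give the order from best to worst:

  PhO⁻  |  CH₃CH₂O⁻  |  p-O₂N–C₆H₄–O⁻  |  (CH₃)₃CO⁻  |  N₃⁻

N₃⁻ > p-O₂N–C₆H₄–O⁻ > PhO⁻ > CH₃CH₂O⁻ > (CH₃)₃CO⁻

A good leaving group is a weak base: the lower the pKₐ of its conjugate acid, the more readily it departs.
N₃⁻: pKₐ(HN₃) ≈ 4.7
p-O₂N–C₆H₄–O⁻: pKₐ(p-nitrophenol) ≈ 7.2
PhO⁻: pKₐ(C₆H₅OH (phenol)) ≈ 10
CH₃CH₂O⁻: pKₐ(CH₃CH₂OH) ≈ 16
(CH₃)₃CO⁻: pKₐ(t-BuOH) ≈ 18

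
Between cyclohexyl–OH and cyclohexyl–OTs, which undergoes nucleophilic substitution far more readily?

cyclohexyl–OTs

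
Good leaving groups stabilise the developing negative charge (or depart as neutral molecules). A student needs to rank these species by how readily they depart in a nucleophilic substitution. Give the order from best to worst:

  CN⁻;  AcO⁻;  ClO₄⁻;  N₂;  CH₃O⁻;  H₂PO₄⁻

Rank by basicity of the departing species: weakest base leaves most easily.
N₂: no meaningful conjugate acid; N₂ departs as an exceptionally stable neutral molecule
ClO₄⁻: pKₐ(HClO₄) ≈ -10
H₂PO₄⁻: pKₐ(H₃PO₄) ≈ 2.1
AcO⁻: pKₐ(CH₃COOH) ≈ 4.8
CN⁻: pKₐ(HCN) ≈ 9.2
CH₃O⁻: pKₐ(CH₃OH) ≈ 15.5

N₂ > ClO₄⁻ > H₂PO₄⁻ > AcO⁻ > CN⁻ > CH₃O⁻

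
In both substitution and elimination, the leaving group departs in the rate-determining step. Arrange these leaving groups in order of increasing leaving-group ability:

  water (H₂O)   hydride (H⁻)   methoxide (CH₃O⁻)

hydride (H⁻) < methoxide (CH₃O⁻) < water (H₂O)

water (H₂O): pKₐ(H₃O⁺) ≈ -1.7
methoxide (CH₃O⁻): pKₐ(CH₃OH) ≈ 15.5 — strong base; alkoxides do not leave unassisted
hydride (H⁻): pKₐ(H₂) ≈ 36 — extremely strong base; leaves only in special hydride-transfer contexts
The question asks for worst first, so the sequence is read in increasing leaving-group ability.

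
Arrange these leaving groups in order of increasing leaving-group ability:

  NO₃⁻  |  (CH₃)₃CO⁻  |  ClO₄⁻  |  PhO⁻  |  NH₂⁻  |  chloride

NH₂⁻ < (CH₃)₃CO⁻ < PhO⁻ < NO₃⁻ < chloride < ClO₄⁻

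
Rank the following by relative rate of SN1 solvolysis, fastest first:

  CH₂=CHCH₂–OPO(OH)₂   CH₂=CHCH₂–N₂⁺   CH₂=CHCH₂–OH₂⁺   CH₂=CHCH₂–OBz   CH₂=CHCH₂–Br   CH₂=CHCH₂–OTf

The skeletons are identical, so relative rate is governed entirely by leaving-group ability.
The more stable X⁻ (or X) is on its own — i.e. the weaker a base it is — the better a leaving group it makes.
CH₂=CHCH₂–N₂⁺ loses N₂: no meaningful conjugate acid; N₂ departs as an exceptionally stable neutral molecule
CH₂=CHCH₂–OTf loses OTf⁻: pKₐ(CF₃SO₃H (triflic acid)) ≈ -14
CH₂=CHCH₂–Br loses Br⁻: pKₐ(HBr) ≈ -9
CH₂=CHCH₂–OH₂⁺ loses H₂O: pKₐ(H₃O⁺) ≈ -1.7
CH₂=CHCH₂–OPO(OH)₂ loses H₂PO₄⁻: pKₐ(H₃PO₄) ≈ 2.1
CH₂=CHCH₂–OBz loses PhCOO⁻: pKₐ(C₆H₅COOH) ≈ 4.2

CH₂=CHCH₂–N₂⁺ > CH₂=CHCH₂–OTf > CH₂=CHCH₂–Br > CH₂=CHCH₂–OH₂⁺ > CH₂=CHCH₂–OPO(OH)₂ > CH₂=CHCH₂–OBz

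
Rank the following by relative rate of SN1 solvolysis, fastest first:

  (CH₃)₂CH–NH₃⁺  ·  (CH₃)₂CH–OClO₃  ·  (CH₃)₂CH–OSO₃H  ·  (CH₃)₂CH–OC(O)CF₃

(CH₃)₂CH–OClO₃ > (CH₃)₂CH–OSO₃H > (CH₃)₂CH–OC(O)CF₃ > (CH₃)₂CH–NH₃⁺

The skeletons are identical, so relative rate is governed entirely by leaving-group ability.
Rank by basicity of the departing species: weakest base leaves most easily.
(CH₃)₂CH–OClO₃ loses ClO₄⁻: pKₐ(HClO₄) ≈ -10
(CH₃)₂CH–OSO₃H loses HSO₄⁻: pKₐ(H₂SO₄) ≈ -3
(CH₃)₂CH–OC(O)CF₃ loses CF₃COO⁻: pKₐ(CF₃COOH) ≈ 0.2
(CH₃)₂CH–NH₃⁺ loses NH₃: pKₐ(NH₄⁺) ≈ 9.2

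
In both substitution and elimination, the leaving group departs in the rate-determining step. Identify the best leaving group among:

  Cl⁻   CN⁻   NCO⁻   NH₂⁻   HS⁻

Rank by basicity of the departing species: weakest base leaves most easily.
Cl⁻: pKₐ(HCl) ≈ -7
NCO⁻: pKₐ(HOCN) ≈ 3.5
HS⁻: pKₐ(H₂S) ≈ 7
CN⁻: pKₐ(HCN) ≈ 9.2
NH₂⁻: pKₐ(NH₃) ≈ 38

Cl⁻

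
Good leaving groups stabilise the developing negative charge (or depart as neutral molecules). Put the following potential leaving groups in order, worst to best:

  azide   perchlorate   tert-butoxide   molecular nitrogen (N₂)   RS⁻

tert-butoxide < RS⁻ < azide < perchlorate < molecular nitrogen (N₂)

molecular nitrogen (N₂): no meaningful conjugate acid; N₂ departs as an exceptionally stable neutral molecule
perchlorate: pKₐ(HClO₄) ≈ -10
azide: pKₐ(HN₃) ≈ 4.7
RS⁻: pKₐ(RSH (a thiol)) ≈ 10.5
tert-butoxide: pKₐ(t-BuOH) ≈ 18
Reversing gives the worst-to-best order requested.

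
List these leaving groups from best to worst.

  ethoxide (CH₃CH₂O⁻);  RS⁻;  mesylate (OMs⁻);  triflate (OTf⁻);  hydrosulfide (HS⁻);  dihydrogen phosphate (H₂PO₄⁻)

triflate (OTf⁻) > mesylate (OMs⁻) > dihydrogen phosphate (H₂PO₄⁻) > hydrosulfide (HS⁻) > RS⁻ > ethoxide (CH₃CH₂O⁻)

A good leaving group is a weak base: the lower the pKₐ of its conjugate acid, the more readily it departs.
triflate (OTf⁻): pKₐ(CF₃SO₃H (triflic acid)) ≈ -14 — charge spread over three oxygens and a CF₃ group; the premier leaving group in synthesis
mesylate (OMs⁻): pKₐ(CH₃SO₃H (MsOH)) ≈ -1.9 — resonance-delocalised alkanesulfonate
dihydrogen phosphate (H₂PO₄⁻): pKₐ(H₃PO₄) ≈ 2.1 — moderate base; biological leaving group after further activation
hydrosulfide (HS⁻): pKₐ(H₂S) ≈ 7 — larger and more polarisable than the oxygen analogue
RS⁻: pKₐ(RSH (a thiol)) ≈ 10.5 — moderately basic; rarely leaves without activation
ethoxide (CH₃CH₂O⁻): pKₐ(CH₃CH₂OH) ≈ 16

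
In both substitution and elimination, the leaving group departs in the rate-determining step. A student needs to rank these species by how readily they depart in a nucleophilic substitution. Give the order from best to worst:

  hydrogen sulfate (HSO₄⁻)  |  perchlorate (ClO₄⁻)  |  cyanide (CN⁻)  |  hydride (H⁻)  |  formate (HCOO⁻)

Rank by basicity of the departing species: weakest base leaves most easily.
perchlorate (ClO₄⁻): pKₐ(HClO₄) ≈ -10 — extremely weak base; rarely used for safety reasons
hydrogen sulfate (HSO₄⁻): pKₐ(H₂SO₄) ≈ -3
formate (HCOO⁻): pKₐ(HCOOH) ≈ 3.8
cyanide (CN⁻): pKₐ(HCN) ≈ 9.2 — sp carbon stabilises the charge somewhat, but still a poor LG
hydride (H⁻): pKₐ(H₂) ≈ 36

perchlorate (ClO₄⁻) > hydrogen sulfate (HSO₄⁻) > formate (HCOO⁻) > cyanide (CN⁻) > hydride (H⁻)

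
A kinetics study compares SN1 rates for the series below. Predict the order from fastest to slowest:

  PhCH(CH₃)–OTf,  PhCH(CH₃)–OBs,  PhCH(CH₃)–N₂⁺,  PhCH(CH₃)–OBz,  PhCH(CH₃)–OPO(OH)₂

The skeletons are identical, so relative rate is governed entirely by leaving-group ability.
Leaving-group ability tracks the stability of the departed species; conjugate-acid pKₐ is the usual yardstick (lower pKₐ → better LG).
PhCH(CH₃)–N₂⁺ loses N₂: no meaningful conjugate acid; N₂ departs as an exceptionally stable neutral molecule
PhCH(CH₃)–OTf loses OTf⁻: pKₐ(CF₃SO₃H (triflic acid)) ≈ -14
PhCH(CH₃)–OBs loses OBs⁻: pKₐ(p-BrC₆H₄SO₃H) ≈ -2.8
PhCH(CH₃)–OPO(OH)₂ loses H₂PO₄⁻: pKₐ(H₃PO₄) ≈ 2.1
PhCH(CH₃)–OBz loses PhCOO⁻: pKₐ(C₆H₅COOH) ≈ 4.2

PhCH(CH₃)–N₂⁺ > PhCH(CH₃)–OTf > PhCH(CH₃)–OBs > PhCH(CH₃)–OPO(OH)₂ > PhCH(CH₃)–OBz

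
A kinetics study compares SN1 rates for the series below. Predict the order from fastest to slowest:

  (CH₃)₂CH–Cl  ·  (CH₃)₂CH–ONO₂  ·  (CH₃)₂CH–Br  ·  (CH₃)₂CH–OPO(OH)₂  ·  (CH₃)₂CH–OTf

Same R in every case — rank the leaving groups.
Leaving-group ability tracks the stability of the departed species; conjugate-acid pKₐ is the usual yardstick (lower pKₐ → better LG).
(CH₃)₂CH–OTf loses OTf⁻: pKₐ(CF₃SO₃H (triflic acid)) ≈ -14
(CH₃)₂CH–Br loses Br⁻: pKₐ(HBr) ≈ -9
(CH₃)₂CH–Cl loses Cl⁻: pKₐ(HCl) ≈ -7
(CH₃)₂CH–ONO₂ loses NO₃⁻: pKₐ(HNO₃) ≈ -1.3
(CH₃)₂CH–OPO(OH)₂ loses H₂PO₄⁻: pKₐ(H₃PO₄) ≈ 2.1

(CH₃)₂CH–OTf > (CH₃)₂CH–Br > (CH₃)₂CH–Cl > (CH₃)₂CH–ONO₂ > (CH₃)₂CH–OPO(OH)₂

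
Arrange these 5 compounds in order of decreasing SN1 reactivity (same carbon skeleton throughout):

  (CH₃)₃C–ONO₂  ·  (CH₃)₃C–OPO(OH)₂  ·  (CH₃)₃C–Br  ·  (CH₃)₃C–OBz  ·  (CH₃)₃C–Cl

Same R in every case — rank the leaving groups.
A good leaving group is a weak base: the lower the pKₐ of its conjugate acid, the more readily it departs.
(CH₃)₃C–Br loses Br⁻: pKₐ(HBr) ≈ -9
(CH₃)₃C–Cl loses Cl⁻: pKₐ(HCl) ≈ -7
(CH₃)₃C–ONO₂ loses NO₃⁻: pKₐ(HNO₃) ≈ -1.3
(CH₃)₃C–OPO(OH)₂ loses H₂PO₄⁻: pKₐ(H₃PO₄) ≈ 2.1
(CH₃)₃C–OBz loses PhCOO⁻: pKₐ(C₆H₅COOH) ≈ 4.2

(CH₃)₃C–Br > (CH₃)₃C–Cl > (CH₃)₃C–ONO₂ > (CH₃)₃C–OPO(OH)₂ > (CH₃)₃C–OBz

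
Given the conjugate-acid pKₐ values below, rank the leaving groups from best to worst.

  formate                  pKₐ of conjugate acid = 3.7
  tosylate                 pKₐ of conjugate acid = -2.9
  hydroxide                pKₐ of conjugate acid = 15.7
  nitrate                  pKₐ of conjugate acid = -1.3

Lower conjugate-acid pKₐ ⇒ weaker base ⇒ better leaving group.
Sorting by the given values: tosylate (-2.9), nitrate (-1.3), formate (3.7), hydroxide (15.7).

tosylate > nitrate > formate > hydroxide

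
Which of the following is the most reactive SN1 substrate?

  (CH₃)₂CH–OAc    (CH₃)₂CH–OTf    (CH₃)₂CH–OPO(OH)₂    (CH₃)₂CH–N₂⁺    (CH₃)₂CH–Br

Same R in every case — rank the leaving groups.
Rank by basicity of the departing species: weakest base leaves most easily.
(CH₃)₂CH–N₂⁺ loses N₂: no meaningful conjugate acid; N₂ departs as an exceptionally stable neutral molecule
(CH₃)₂CH–OTf loses OTf⁻: pKₐ(CF₃SO₃H (triflic acid)) ≈ -14
(CH₃)₂CH–Br loses Br⁻: pKₐ(HBr) ≈ -9
(CH₃)₂CH–OPO(OH)₂ loses H₂PO₄⁻: pKₐ(H₃PO₄) ≈ 2.1
(CH₃)₂CH–OAc loses AcO⁻: pKₐ(CH₃COOH) ≈ 4.8

(CH₃)₂CH–N₂⁺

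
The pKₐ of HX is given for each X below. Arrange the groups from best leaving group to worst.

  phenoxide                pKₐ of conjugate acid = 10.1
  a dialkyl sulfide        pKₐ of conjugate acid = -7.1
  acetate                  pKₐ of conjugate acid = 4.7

Lower conjugate-acid pKₐ ⇒ weaker base ⇒ better leaving group.
Sorting by the given values: a dialkyl sulfide (-7.1), acetate (4.7), phenoxide (10.1).

a dialkyl sulfide > acetate > phenoxide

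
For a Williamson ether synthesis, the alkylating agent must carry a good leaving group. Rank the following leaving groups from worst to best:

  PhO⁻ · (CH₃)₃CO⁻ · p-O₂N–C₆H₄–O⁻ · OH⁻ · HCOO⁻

HCOO⁻: pKₐ(HCOOH) ≈ 3.8
p-O₂N–C₆H₄–O⁻: pKₐ(p-nitrophenol) ≈ 7.2
PhO⁻: pKₐ(C₆H₅OH (phenol)) ≈ 10
OH⁻: pKₐ(H₂O) ≈ 15.7
(CH₃)₃CO⁻: pKₐ(t-BuOH) ≈ 18
Reversing gives the worst-to-best order requested.

(CH₃)₃CO⁻ < OH⁻ < PhO⁻ < p-O₂N–C₆H₄–O⁻ < HCOO⁻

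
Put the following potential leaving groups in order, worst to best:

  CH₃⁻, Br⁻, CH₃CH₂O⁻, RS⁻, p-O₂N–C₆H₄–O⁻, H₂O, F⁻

CH₃⁻ < CH₃CH₂O⁻ < RS⁻ < p-O₂N–C₆H₄–O⁻ < F⁻ < H₂O < Br⁻

The more stable X⁻ (or X) is on its own — i.e. the weaker a base it is — the better a leaving group it makes.
Br⁻: pKₐ(HBr) ≈ -9 — weak base; good leaving group
H₂O: pKₐ(H₃O⁺) ≈ -1.7 — neutral; leaves from a protonated alcohol (R–OH₂⁺)
F⁻: pKₐ(HF) ≈ 3.2 — small and strongly basic; the poor halide leaving group
p-O₂N–C₆H₄–O⁻: pKₐ(p-nitrophenol) ≈ 7.2 — nitro group delocalises the charge; the classic chromogenic LG
RS⁻: pKₐ(RSH (a thiol)) ≈ 10.5 — moderately basic; rarely leaves without activation
CH₃CH₂O⁻: pKₐ(CH₃CH₂OH) ≈ 16 — strong base; alkoxides do not leave unassisted
CH₃⁻: pKₐ(CH₄) ≈ 48 — unstabilised carbanion; the worst conceivable leaving group
The question asks for worst first, so the sequence is read in increasing leaving-group ability.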